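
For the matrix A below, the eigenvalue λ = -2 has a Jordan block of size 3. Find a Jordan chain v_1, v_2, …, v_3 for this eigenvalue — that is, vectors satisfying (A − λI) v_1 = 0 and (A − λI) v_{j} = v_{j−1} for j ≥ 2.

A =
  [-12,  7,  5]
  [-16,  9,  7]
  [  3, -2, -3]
A Jordan chain for λ = -2 of length 3:
v_1 = (3, 5, -1)ᵀ
v_2 = (-10, -16, 3)ᵀ
v_3 = (1, 0, 0)ᵀ

Let N = A − (-2)·I. We want v_3 with N^3 v_3 = 0 but N^2 v_3 ≠ 0; then v_{j-1} := N · v_j for j = 3, …, 2.

Pick v_3 = (1, 0, 0)ᵀ.
Then v_2 = N · v_3 = (-10, -16, 3)ᵀ.
Then v_1 = N · v_2 = (3, 5, -1)ᵀ.

Sanity check: (A − (-2)·I) v_1 = (0, 0, 0)ᵀ = 0. ✓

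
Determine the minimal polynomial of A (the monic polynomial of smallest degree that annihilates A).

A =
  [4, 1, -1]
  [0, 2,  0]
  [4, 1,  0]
x^3 - 6*x^2 + 12*x - 8

The characteristic polynomial is χ_A(x) = (x - 2)^3, so the eigenvalues are known. The minimal polynomial is
  m_A(x) = Π_λ (x − λ)^{k_λ}
where k_λ is the size of the *largest* Jordan block for λ (equivalently, the smallest k with (A − λI)^k v = 0 for every generalised eigenvector v of λ).

  λ = 2: largest Jordan block has size 3, contributing (x − 2)^3

So m_A(x) = (x - 2)^3 = x^3 - 6*x^2 + 12*x - 8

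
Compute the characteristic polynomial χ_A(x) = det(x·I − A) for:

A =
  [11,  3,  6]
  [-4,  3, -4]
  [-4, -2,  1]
x^3 - 15*x^2 + 75*x - 125

Expanding det(x·I − A) (e.g. by cofactor expansion or by noting that A is similar to its Jordan form J, which has the same characteristic polynomial as A) gives
  χ_A(x) = x^3 - 15*x^2 + 75*x - 125
which factors as (x - 5)^3. The eigenvalues (with algebraic multiplicities) are λ = 5 with multiplicity 3.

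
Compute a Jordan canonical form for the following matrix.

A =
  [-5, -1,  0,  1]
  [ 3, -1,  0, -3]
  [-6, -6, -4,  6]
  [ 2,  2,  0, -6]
J_2(-4) ⊕ J_1(-4) ⊕ J_1(-4)

The characteristic polynomial is
  det(x·I − A) = x^4 + 16*x^3 + 96*x^2 + 256*x + 256 = (x + 4)^4

Eigenvalues and multiplicities (the geometric multiplicity of λ is n − rank(A − λI), which equals the number of Jordan blocks for λ):
  λ = -4: algebraic multiplicity = 4, geometric multiplicity = 3

Determining the block sizes for each eigenvalue:
  λ = -4: 3 blocks summing to 4 forces exactly one block of size 2 and the rest size 1 → block sizes [2, 1, 1]

Assembling the blocks gives a Jordan form
J =
  [-4,  1,  0,  0]
  [ 0, -4,  0,  0]
  [ 0,  0, -4,  0]
  [ 0,  0,  0, -4]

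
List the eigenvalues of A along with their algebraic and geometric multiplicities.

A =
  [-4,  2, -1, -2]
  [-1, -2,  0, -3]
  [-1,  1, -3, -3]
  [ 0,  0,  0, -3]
λ = -3: alg = 4, geom = 2

Step 1 — factor the characteristic polynomial to read off the algebraic multiplicities:
  χ_A(x) = (x + 3)^4

Step 2 — compute geometric multiplicities via the rank-nullity identity g(λ) = n − rank(A − λI):
  rank(A − (-3)·I) = 2, so dim ker(A − (-3)·I) = n − 2 = 2

Summary:
  λ = -3: algebraic multiplicity = 4, geometric multiplicity = 2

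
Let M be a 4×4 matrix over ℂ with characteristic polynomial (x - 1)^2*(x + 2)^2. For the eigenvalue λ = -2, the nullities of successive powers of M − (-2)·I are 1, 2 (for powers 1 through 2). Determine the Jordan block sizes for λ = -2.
Block sizes for λ = -2: [2]

From the dimensions of kernels of powers, the number of Jordan blocks of size at least j is d_j − d_{j−1} where d_j = dim ker(N^j) (with d_0 = 0). Computing the differences gives [1, 1].
The number of blocks of size exactly k is (#blocks of size ≥ k) − (#blocks of size ≥ k + 1), so the partition is: 1 block(s) of size 2.
In nonincreasing order the block sizes are [2].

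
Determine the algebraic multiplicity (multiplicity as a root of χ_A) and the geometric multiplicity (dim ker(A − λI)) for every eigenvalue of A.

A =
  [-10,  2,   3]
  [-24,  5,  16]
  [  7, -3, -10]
λ = -5: alg = 3, geom = 1

Step 1 — factor the characteristic polynomial to read off the algebraic multiplicities:
  χ_A(x) = (x + 5)^3

Step 2 — compute geometric multiplicities via the rank-nullity identity g(λ) = n − rank(A − λI):
  rank(A − (-5)·I) = 2, so dim ker(A − (-5)·I) = n − 2 = 1

Summary:
  λ = -5: algebraic multiplicity = 3, geometric multiplicity = 1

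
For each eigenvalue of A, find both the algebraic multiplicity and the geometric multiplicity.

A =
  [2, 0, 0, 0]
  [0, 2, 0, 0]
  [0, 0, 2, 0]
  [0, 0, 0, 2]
λ = 2: alg = 4, geom = 4

Step 1 — factor the characteristic polynomial to read off the algebraic multiplicities:
  χ_A(x) = (x - 2)^4

Step 2 — compute geometric multiplicities via the rank-nullity identity g(λ) = n − rank(A − λI):
  rank(A − (2)·I) = 0, so dim ker(A − (2)·I) = n − 0 = 4

Summary:
  λ = 2: algebraic multiplicity = 4, geometric multiplicity = 4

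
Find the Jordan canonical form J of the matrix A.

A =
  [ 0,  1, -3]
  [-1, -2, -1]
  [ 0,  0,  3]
J_2(-1) ⊕ J_1(3)

The characteristic polynomial is
  det(x·I − A) = x^3 - x^2 - 5*x - 3 = (x - 3)*(x + 1)^2

Eigenvalues and multiplicities (the geometric multiplicity of λ is n − rank(A − λI), which equals the number of Jordan blocks for λ):
  λ = -1: algebraic multiplicity = 2, geometric multiplicity = 1
  λ = 3: algebraic multiplicity = 1, geometric multiplicity = 1

Determining the block sizes for each eigenvalue:
  λ = -1: one block (gm = 1), so the single block has size am = 2 → block sizes [2]
  λ = 3: one block (gm = 1), so the single block has size am = 1 → block sizes [1]

Assembling the blocks gives a Jordan form
J =
  [-1,  1, 0]
  [ 0, -1, 0]
  [ 0,  0, 3]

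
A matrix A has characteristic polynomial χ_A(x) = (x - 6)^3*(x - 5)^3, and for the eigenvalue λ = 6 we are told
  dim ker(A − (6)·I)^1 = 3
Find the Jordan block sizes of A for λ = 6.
Block sizes for λ = 6: [1, 1, 1]

From the dimensions of kernels of powers, the number of Jordan blocks of size at least j is d_j − d_{j−1} where d_j = dim ker(N^j) (with d_0 = 0). Computing the differences gives [3].
The number of blocks of size exactly k is (#blocks of size ≥ k) − (#blocks of size ≥ k + 1), so the partition is: 3 block(s) of size 1.
In nonincreasing order the block sizes are [1, 1, 1].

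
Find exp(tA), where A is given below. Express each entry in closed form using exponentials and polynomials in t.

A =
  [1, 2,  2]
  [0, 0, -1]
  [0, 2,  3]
e^{tA} =
  [exp(t), 2*exp(2*t) - 2*exp(t), 2*exp(2*t) - 2*exp(t)]
  [0, -exp(2*t) + 2*exp(t), -exp(2*t) + exp(t)]
  [0, 2*exp(2*t) - 2*exp(t), 2*exp(2*t) - exp(t)]

Strategy: write A = P · J · P⁻¹ where J is a Jordan canonical form, so e^{tA} = P · e^{tJ} · P⁻¹, and e^{tJ} can be computed block-by-block.

A has Jordan form
J =
  [1, 0, 0]
  [0, 1, 0]
  [0, 0, 2]
(up to reordering of blocks).

Per-block formulas:
  For a 1×1 block at λ = 1: exp(t · [1]) = [e^(1t)].
  For a 1×1 block at λ = 2: exp(t · [2]) = [e^(2t)].

After assembling e^{tJ} and conjugating by P, we get:

e^{tA} =
  [exp(t), 2*exp(2*t) - 2*exp(t), 2*exp(2*t) - 2*exp(t)]
  [0, -exp(2*t) + 2*exp(t), -exp(2*t) + exp(t)]
  [0, 2*exp(2*t) - 2*exp(t), 2*exp(2*t) - exp(t)]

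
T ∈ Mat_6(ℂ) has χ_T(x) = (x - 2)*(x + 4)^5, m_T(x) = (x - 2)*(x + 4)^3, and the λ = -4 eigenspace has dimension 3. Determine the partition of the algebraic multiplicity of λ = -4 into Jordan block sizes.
Block sizes for λ = -4: [3, 1, 1]

Step 1 — from the characteristic polynomial, algebraic multiplicity of λ = -4 is 5. From dim ker(T − (-4)·I) = 3, there are exactly 3 Jordan blocks for λ = -4.
Step 2 — from the minimal polynomial, the factor (x + 4)^3 tells us the largest block for λ = -4 has size 3.
Step 3 — with total size 5, 3 blocks, and largest block 3, the block sizes (in nonincreasing order) are [3, 1, 1].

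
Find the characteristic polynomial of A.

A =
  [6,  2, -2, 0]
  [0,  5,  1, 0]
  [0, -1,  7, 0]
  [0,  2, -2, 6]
x^4 - 24*x^3 + 216*x^2 - 864*x + 1296

Expanding det(x·I − A) (e.g. by cofactor expansion or by noting that A is similar to its Jordan form J, which has the same characteristic polynomial as A) gives
  χ_A(x) = x^4 - 24*x^3 + 216*x^2 - 864*x + 1296
which factors as (x - 6)^4. The eigenvalues (with algebraic multiplicities) are λ = 6 with multiplicity 4.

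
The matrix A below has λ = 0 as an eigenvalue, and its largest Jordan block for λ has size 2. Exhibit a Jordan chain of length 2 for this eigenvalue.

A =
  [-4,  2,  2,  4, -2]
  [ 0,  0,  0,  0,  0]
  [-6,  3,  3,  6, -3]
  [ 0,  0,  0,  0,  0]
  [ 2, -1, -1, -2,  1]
A Jordan chain for λ = 0 of length 2:
v_1 = (-4, 0, -6, 0, 2)ᵀ
v_2 = (1, 0, 0, 0, 0)ᵀ

Let N = A − (0)·I. We want v_2 with N^2 v_2 = 0 but N^1 v_2 ≠ 0; then v_{j-1} := N · v_j for j = 2, …, 2.

Pick v_2 = (1, 0, 0, 0, 0)ᵀ.
Then v_1 = N · v_2 = (-4, 0, -6, 0, 2)ᵀ.

Sanity check: (A − (0)·I) v_1 = (0, 0, 0, 0, 0)ᵀ = 0. ✓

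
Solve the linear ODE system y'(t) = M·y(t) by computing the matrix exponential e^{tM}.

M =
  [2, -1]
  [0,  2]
e^{tM} =
  [exp(2*t), -t*exp(2*t)]
  [0, exp(2*t)]

Strategy: write M = P · J · P⁻¹ where J is a Jordan canonical form, so e^{tM} = P · e^{tJ} · P⁻¹, and e^{tJ} can be computed block-by-block.

M has Jordan form
J =
  [2, 1]
  [0, 2]
(up to reordering of blocks).

Per-block formulas:
  For a 2×2 Jordan block J_2(2): exp(t · J_2(2)) = e^(2t)·(I + t·N), where N is the 2×2 nilpotent shift.

After assembling e^{tJ} and conjugating by P, we get:

e^{tM} =
  [exp(2*t), -t*exp(2*t)]
  [0, exp(2*t)]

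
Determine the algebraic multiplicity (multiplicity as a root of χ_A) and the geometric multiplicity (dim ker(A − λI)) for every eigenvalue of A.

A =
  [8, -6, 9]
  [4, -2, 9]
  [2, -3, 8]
λ = 4: alg = 1, geom = 1; λ = 5: alg = 2, geom = 1

Step 1 — factor the characteristic polynomial to read off the algebraic multiplicities:
  χ_A(x) = (x - 5)^2*(x - 4)

Step 2 — compute geometric multiplicities via the rank-nullity identity g(λ) = n − rank(A − λI):
  rank(A − (4)·I) = 2, so dim ker(A − (4)·I) = n − 2 = 1
  rank(A − (5)·I) = 2, so dim ker(A − (5)·I) = n − 2 = 1

Summary:
  λ = 4: algebraic multiplicity = 1, geometric multiplicity = 1
  λ = 5: algebraic multiplicity = 2, geometric multiplicity = 1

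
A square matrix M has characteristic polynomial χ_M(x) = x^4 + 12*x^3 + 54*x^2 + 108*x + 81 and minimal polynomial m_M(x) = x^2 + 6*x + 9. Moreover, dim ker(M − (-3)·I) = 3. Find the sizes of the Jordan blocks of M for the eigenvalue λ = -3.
Block sizes for λ = -3: [2, 1, 1]

Step 1 — from the characteristic polynomial, algebraic multiplicity of λ = -3 is 4. From dim ker(M − (-3)·I) = 3, there are exactly 3 Jordan blocks for λ = -3.
Step 2 — from the minimal polynomial, the factor (x + 3)^2 tells us the largest block for λ = -3 has size 2.
Step 3 — with total size 4, 3 blocks, and largest block 2, the block sizes (in nonincreasing order) are [2, 1, 1].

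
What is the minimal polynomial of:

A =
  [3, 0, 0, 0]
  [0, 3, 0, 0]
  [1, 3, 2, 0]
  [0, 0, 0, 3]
x^2 - 5*x + 6

The characteristic polynomial is χ_A(x) = (x - 3)^3*(x - 2), so the eigenvalues are known. The minimal polynomial is
  m_A(x) = Π_λ (x − λ)^{k_λ}
where k_λ is the size of the *largest* Jordan block for λ (equivalently, the smallest k with (A − λI)^k v = 0 for every generalised eigenvector v of λ).

  λ = 2: largest Jordan block has size 1, contributing (x − 2)
  λ = 3: largest Jordan block has size 1, contributing (x − 3)

So m_A(x) = (x - 3)*(x - 2) = x^2 - 5*x + 6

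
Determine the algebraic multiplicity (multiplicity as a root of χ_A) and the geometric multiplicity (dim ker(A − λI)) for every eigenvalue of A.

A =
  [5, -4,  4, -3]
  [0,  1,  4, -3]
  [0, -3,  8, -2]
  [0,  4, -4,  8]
λ = 5: alg = 2, geom = 2; λ = 6: alg = 2, geom = 1

Step 1 — factor the characteristic polynomial to read off the algebraic multiplicities:
  χ_A(x) = (x - 6)^2*(x - 5)^2

Step 2 — compute geometric multiplicities via the rank-nullity identity g(λ) = n − rank(A − λI):
  rank(A − (5)·I) = 2, so dim ker(A − (5)·I) = n − 2 = 2
  rank(A − (6)·I) = 3, so dim ker(A − (6)·I) = n − 3 = 1

Summary:
  λ = 5: algebraic multiplicity = 2, geometric multiplicity = 2
  λ = 6: algebraic multiplicity = 2, geometric multiplicity = 1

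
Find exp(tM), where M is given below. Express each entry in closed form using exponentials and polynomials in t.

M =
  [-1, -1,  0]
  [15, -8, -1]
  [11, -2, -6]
e^{tM} =
  [t^2*exp(-5*t)/2 + 4*t*exp(-5*t) + exp(-5*t), -t^2*exp(-5*t)/2 - t*exp(-5*t), t^2*exp(-5*t)/2]
  [2*t^2*exp(-5*t) + 15*t*exp(-5*t), -2*t^2*exp(-5*t) - 3*t*exp(-5*t) + exp(-5*t), 2*t^2*exp(-5*t) - t*exp(-5*t)]
  [3*t^2*exp(-5*t)/2 + 11*t*exp(-5*t), -3*t^2*exp(-5*t)/2 - 2*t*exp(-5*t), 3*t^2*exp(-5*t)/2 - t*exp(-5*t) + exp(-5*t)]

Strategy: write M = P · J · P⁻¹ where J is a Jordan canonical form, so e^{tM} = P · e^{tJ} · P⁻¹, and e^{tJ} can be computed block-by-block.

M has Jordan form
J =
  [-5,  1,  0]
  [ 0, -5,  1]
  [ 0,  0, -5]
(up to reordering of blocks).

Per-block formulas:
  For a 3×3 Jordan block J_3(-5): exp(t · J_3(-5)) = e^(-5t)·(I + t·N + (t^2/2)·N^2), where N is the 3×3 nilpotent shift.

After assembling e^{tJ} and conjugating by P, we get:

e^{tM} =
  [t^2*exp(-5*t)/2 + 4*t*exp(-5*t) + exp(-5*t), -t^2*exp(-5*t)/2 - t*exp(-5*t), t^2*exp(-5*t)/2]
  [2*t^2*exp(-5*t) + 15*t*exp(-5*t), -2*t^2*exp(-5*t) - 3*t*exp(-5*t) + exp(-5*t), 2*t^2*exp(-5*t) - t*exp(-5*t)]
  [3*t^2*exp(-5*t)/2 + 11*t*exp(-5*t), -3*t^2*exp(-5*t)/2 - 2*t*exp(-5*t), 3*t^2*exp(-5*t)/2 - t*exp(-5*t) + exp(-5*t)]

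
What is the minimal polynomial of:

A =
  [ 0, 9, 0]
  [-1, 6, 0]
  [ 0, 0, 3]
x^2 - 6*x + 9

The characteristic polynomial is χ_A(x) = (x - 3)^3, so the eigenvalues are known. The minimal polynomial is
  m_A(x) = Π_λ (x − λ)^{k_λ}
where k_λ is the size of the *largest* Jordan block for λ (equivalently, the smallest k with (A − λI)^k v = 0 for every generalised eigenvector v of λ).

  λ = 3: largest Jordan block has size 2, contributing (x − 3)^2

So m_A(x) = (x - 3)^2 = x^2 - 6*x + 9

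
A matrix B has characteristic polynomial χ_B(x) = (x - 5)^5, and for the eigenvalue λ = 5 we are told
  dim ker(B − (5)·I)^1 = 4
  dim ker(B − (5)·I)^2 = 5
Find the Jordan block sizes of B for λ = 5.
Block sizes for λ = 5: [2, 1, 1, 1]

From the dimensions of kernels of powers, the number of Jordan blocks of size at least j is d_j − d_{j−1} where d_j = dim ker(N^j) (with d_0 = 0). Computing the differences gives [4, 1].
The number of blocks of size exactly k is (#blocks of size ≥ k) − (#blocks of size ≥ k + 1), so the partition is: 3 block(s) of size 1, 1 block(s) of size 2.
In nonincreasing order the block sizes are [2, 1, 1, 1].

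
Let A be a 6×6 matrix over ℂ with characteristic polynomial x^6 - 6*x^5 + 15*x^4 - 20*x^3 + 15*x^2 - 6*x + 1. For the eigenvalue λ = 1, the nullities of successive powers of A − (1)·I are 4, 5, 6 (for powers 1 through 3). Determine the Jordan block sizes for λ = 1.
Block sizes for λ = 1: [3, 1, 1, 1]

From the dimensions of kernels of powers, the number of Jordan blocks of size at least j is d_j − d_{j−1} where d_j = dim ker(N^j) (with d_0 = 0). Computing the differences gives [4, 1, 1].
The number of blocks of size exactly k is (#blocks of size ≥ k) − (#blocks of size ≥ k + 1), so the partition is: 3 block(s) of size 1, 1 block(s) of size 3.
In nonincreasing order the block sizes are [3, 1, 1, 1].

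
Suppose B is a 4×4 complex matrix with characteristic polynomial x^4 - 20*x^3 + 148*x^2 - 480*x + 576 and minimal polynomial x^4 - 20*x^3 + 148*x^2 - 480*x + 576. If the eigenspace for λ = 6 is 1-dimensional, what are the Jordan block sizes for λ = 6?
Block sizes for λ = 6: [2]

Step 1 — from the characteristic polynomial, algebraic multiplicity of λ = 6 is 2. From dim ker(B − (6)·I) = 1, there are exactly 1 Jordan blocks for λ = 6.
Step 2 — from the minimal polynomial, the factor (x − 6)^2 tells us the largest block for λ = 6 has size 2.
Step 3 — with total size 2, 1 blocks, and largest block 2, the block sizes (in nonincreasing order) are [2].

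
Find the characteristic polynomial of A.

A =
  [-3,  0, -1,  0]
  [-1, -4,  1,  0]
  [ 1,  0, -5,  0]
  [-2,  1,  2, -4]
x^4 + 16*x^3 + 96*x^2 + 256*x + 256

Expanding det(x·I − A) (e.g. by cofactor expansion or by noting that A is similar to its Jordan form J, which has the same characteristic polynomial as A) gives
  χ_A(x) = x^4 + 16*x^3 + 96*x^2 + 256*x + 256
which factors as (x + 4)^4. The eigenvalues (with algebraic multiplicities) are λ = -4 with multiplicity 4.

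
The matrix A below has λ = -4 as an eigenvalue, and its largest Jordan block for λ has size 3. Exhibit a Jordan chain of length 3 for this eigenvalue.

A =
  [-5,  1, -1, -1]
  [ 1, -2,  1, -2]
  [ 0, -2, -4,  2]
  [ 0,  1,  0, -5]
A Jordan chain for λ = -4 of length 3:
v_1 = (2, 1, -2, 1)ᵀ
v_2 = (-1, 1, 0, 0)ᵀ
v_3 = (1, 0, 0, 0)ᵀ

Let N = A − (-4)·I. We want v_3 with N^3 v_3 = 0 but N^2 v_3 ≠ 0; then v_{j-1} := N · v_j for j = 3, …, 2.

Pick v_3 = (1, 0, 0, 0)ᵀ.
Then v_2 = N · v_3 = (-1, 1, 0, 0)ᵀ.
Then v_1 = N · v_2 = (2, 1, -2, 1)ᵀ.

Sanity check: (A − (-4)·I) v_1 = (0, 0, 0, 0)ᵀ = 0. ✓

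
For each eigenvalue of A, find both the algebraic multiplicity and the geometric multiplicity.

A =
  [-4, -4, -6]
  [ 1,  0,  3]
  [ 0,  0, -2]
λ = -2: alg = 3, geom = 2

Step 1 — factor the characteristic polynomial to read off the algebraic multiplicities:
  χ_A(x) = (x + 2)^3

Step 2 — compute geometric multiplicities via the rank-nullity identity g(λ) = n − rank(A − λI):
  rank(A − (-2)·I) = 1, so dim ker(A − (-2)·I) = n − 1 = 2

Summary:
  λ = -2: algebraic multiplicity = 3, geometric multiplicity = 2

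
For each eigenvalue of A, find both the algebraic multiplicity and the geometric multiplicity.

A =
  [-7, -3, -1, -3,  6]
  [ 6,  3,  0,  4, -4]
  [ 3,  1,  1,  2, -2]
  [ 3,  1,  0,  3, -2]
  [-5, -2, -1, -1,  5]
λ = 1: alg = 5, geom = 3

Step 1 — factor the characteristic polynomial to read off the algebraic multiplicities:
  χ_A(x) = (x - 1)^5

Step 2 — compute geometric multiplicities via the rank-nullity identity g(λ) = n − rank(A − λI):
  rank(A − (1)·I) = 2, so dim ker(A − (1)·I) = n − 2 = 3

Summary:
  λ = 1: algebraic multiplicity = 5, geometric multiplicity = 3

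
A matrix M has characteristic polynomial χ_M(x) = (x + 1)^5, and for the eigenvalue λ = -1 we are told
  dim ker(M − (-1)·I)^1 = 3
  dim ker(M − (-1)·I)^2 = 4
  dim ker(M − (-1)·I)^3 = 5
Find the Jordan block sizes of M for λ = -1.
Block sizes for λ = -1: [3, 1, 1]

From the dimensions of kernels of powers, the number of Jordan blocks of size at least j is d_j − d_{j−1} where d_j = dim ker(N^j) (with d_0 = 0). Computing the differences gives [3, 1, 1].
The number of blocks of size exactly k is (#blocks of size ≥ k) − (#blocks of size ≥ k + 1), so the partition is: 2 block(s) of size 1, 1 block(s) of size 3.
In nonincreasing order the block sizes are [3, 1, 1].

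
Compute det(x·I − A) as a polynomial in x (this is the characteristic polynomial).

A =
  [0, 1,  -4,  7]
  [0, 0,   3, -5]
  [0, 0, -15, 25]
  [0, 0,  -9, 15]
x^4

Expanding det(x·I − A) (e.g. by cofactor expansion or by noting that A is similar to its Jordan form J, which has the same characteristic polynomial as A) gives
  χ_A(x) = x^4
which factors as x^4. The eigenvalues (with algebraic multiplicities) are λ = 0 with multiplicity 4.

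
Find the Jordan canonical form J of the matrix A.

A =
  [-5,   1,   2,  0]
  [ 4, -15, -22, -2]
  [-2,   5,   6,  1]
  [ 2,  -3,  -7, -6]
J_2(-5) ⊕ J_2(-5)

The characteristic polynomial is
  det(x·I − A) = x^4 + 20*x^3 + 150*x^2 + 500*x + 625 = (x + 5)^4

Eigenvalues and multiplicities (the geometric multiplicity of λ is n − rank(A − λI), which equals the number of Jordan blocks for λ):
  λ = -5: algebraic multiplicity = 4, geometric multiplicity = 2

Determining the block sizes for each eigenvalue:
  λ = -5: with am = 4 and gm = 2, the partition is not yet determined (e.g. several partitions of 4 into 2 parts exist). Let N = A − (-5)·I. Computing rank(N^1) = 2, rank(N^2) = 0; the number of blocks of size ≥ j is rank(N^{j−1}) − rank(N^j), giving [2, 2]. So we have 2 block(s) of size 2 → block sizes [2, 2]

Assembling the blocks gives a Jordan form
J =
  [-5,  1,  0,  0]
  [ 0, -5,  0,  0]
  [ 0,  0, -5,  1]
  [ 0,  0,  0, -5]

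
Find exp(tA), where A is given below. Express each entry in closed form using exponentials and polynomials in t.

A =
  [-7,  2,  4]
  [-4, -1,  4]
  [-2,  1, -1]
e^{tA} =
  [-4*t*exp(-3*t) + exp(-3*t), 2*t*exp(-3*t), 4*t*exp(-3*t)]
  [-4*t*exp(-3*t), 2*t*exp(-3*t) + exp(-3*t), 4*t*exp(-3*t)]
  [-2*t*exp(-3*t), t*exp(-3*t), 2*t*exp(-3*t) + exp(-3*t)]

Strategy: write A = P · J · P⁻¹ where J is a Jordan canonical form, so e^{tA} = P · e^{tJ} · P⁻¹, and e^{tJ} can be computed block-by-block.

A has Jordan form
J =
  [-3,  1,  0]
  [ 0, -3,  0]
  [ 0,  0, -3]
(up to reordering of blocks).

Per-block formulas:
  For a 1×1 block at λ = -3: exp(t · [-3]) = [e^(-3t)].
  For a 2×2 Jordan block J_2(-3): exp(t · J_2(-3)) = e^(-3t)·(I + t·N), where N is the 2×2 nilpotent shift.

After assembling e^{tJ} and conjugating by P, we get:

e^{tA} =
  [-4*t*exp(-3*t) + exp(-3*t), 2*t*exp(-3*t), 4*t*exp(-3*t)]
  [-4*t*exp(-3*t), 2*t*exp(-3*t) + exp(-3*t), 4*t*exp(-3*t)]
  [-2*t*exp(-3*t), t*exp(-3*t), 2*t*exp(-3*t) + exp(-3*t)]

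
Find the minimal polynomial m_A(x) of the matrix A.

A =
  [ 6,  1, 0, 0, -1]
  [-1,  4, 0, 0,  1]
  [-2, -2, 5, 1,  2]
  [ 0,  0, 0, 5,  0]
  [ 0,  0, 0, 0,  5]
x^2 - 10*x + 25

The characteristic polynomial is χ_A(x) = (x - 5)^5, so the eigenvalues are known. The minimal polynomial is
  m_A(x) = Π_λ (x − λ)^{k_λ}
where k_λ is the size of the *largest* Jordan block for λ (equivalently, the smallest k with (A − λI)^k v = 0 for every generalised eigenvector v of λ).

  λ = 5: largest Jordan block has size 2, contributing (x − 5)^2

So m_A(x) = (x - 5)^2 = x^2 - 10*x + 25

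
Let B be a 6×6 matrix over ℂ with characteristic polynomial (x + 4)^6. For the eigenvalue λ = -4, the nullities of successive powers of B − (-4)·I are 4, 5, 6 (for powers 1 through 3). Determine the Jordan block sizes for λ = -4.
Block sizes for λ = -4: [3, 1, 1, 1]

From the dimensions of kernels of powers, the number of Jordan blocks of size at least j is d_j − d_{j−1} where d_j = dim ker(N^j) (with d_0 = 0). Computing the differences gives [4, 1, 1].
The number of blocks of size exactly k is (#blocks of size ≥ k) − (#blocks of size ≥ k + 1), so the partition is: 3 block(s) of size 1, 1 block(s) of size 3.
In nonincreasing order the block sizes are [3, 1, 1, 1].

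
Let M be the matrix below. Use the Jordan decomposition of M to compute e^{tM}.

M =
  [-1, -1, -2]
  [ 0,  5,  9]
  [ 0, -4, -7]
e^{tM} =
  [exp(-t), t^2*exp(-t) - t*exp(-t), 3*t^2*exp(-t)/2 - 2*t*exp(-t)]
  [0, 6*t*exp(-t) + exp(-t), 9*t*exp(-t)]
  [0, -4*t*exp(-t), -6*t*exp(-t) + exp(-t)]

Strategy: write M = P · J · P⁻¹ where J is a Jordan canonical form, so e^{tM} = P · e^{tJ} · P⁻¹, and e^{tJ} can be computed block-by-block.

M has Jordan form
J =
  [-1,  1,  0]
  [ 0, -1,  1]
  [ 0,  0, -1]
(up to reordering of blocks).

Per-block formulas:
  For a 3×3 Jordan block J_3(-1): exp(t · J_3(-1)) = e^(-1t)·(I + t·N + (t^2/2)·N^2), where N is the 3×3 nilpotent shift.

After assembling e^{tJ} and conjugating by P, we get:

e^{tM} =
  [exp(-t), t^2*exp(-t) - t*exp(-t), 3*t^2*exp(-t)/2 - 2*t*exp(-t)]
  [0, 6*t*exp(-t) + exp(-t), 9*t*exp(-t)]
  [0, -4*t*exp(-t), -6*t*exp(-t) + exp(-t)]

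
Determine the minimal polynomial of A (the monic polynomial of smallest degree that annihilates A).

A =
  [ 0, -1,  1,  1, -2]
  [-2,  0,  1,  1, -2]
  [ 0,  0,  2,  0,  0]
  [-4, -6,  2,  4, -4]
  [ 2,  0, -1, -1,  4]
x^3 - 6*x^2 + 12*x - 8

The characteristic polynomial is χ_A(x) = (x - 2)^5, so the eigenvalues are known. The minimal polynomial is
  m_A(x) = Π_λ (x − λ)^{k_λ}
where k_λ is the size of the *largest* Jordan block for λ (equivalently, the smallest k with (A − λI)^k v = 0 for every generalised eigenvector v of λ).

  λ = 2: largest Jordan block has size 3, contributing (x − 2)^3

So m_A(x) = (x - 2)^3 = x^3 - 6*x^2 + 12*x - 8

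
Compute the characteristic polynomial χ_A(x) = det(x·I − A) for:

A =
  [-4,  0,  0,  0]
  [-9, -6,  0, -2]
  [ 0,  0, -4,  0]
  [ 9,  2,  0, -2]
x^4 + 16*x^3 + 96*x^2 + 256*x + 256

Expanding det(x·I − A) (e.g. by cofactor expansion or by noting that A is similar to its Jordan form J, which has the same characteristic polynomial as A) gives
  χ_A(x) = x^4 + 16*x^3 + 96*x^2 + 256*x + 256
which factors as (x + 4)^4. The eigenvalues (with algebraic multiplicities) are λ = -4 with multiplicity 4.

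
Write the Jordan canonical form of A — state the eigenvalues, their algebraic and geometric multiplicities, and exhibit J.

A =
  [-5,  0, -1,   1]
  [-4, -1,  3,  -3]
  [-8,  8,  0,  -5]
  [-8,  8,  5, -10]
J_2(-5) ⊕ J_1(-5) ⊕ J_1(-1)

The characteristic polynomial is
  det(x·I − A) = x^4 + 16*x^3 + 90*x^2 + 200*x + 125 = (x + 1)*(x + 5)^3

Eigenvalues and multiplicities (the geometric multiplicity of λ is n − rank(A − λI), which equals the number of Jordan blocks for λ):
  λ = -5: algebraic multiplicity = 3, geometric multiplicity = 2
  λ = -1: algebraic multiplicity = 1, geometric multiplicity = 1

Determining the block sizes for each eigenvalue:
  λ = -5: 2 blocks summing to 3 forces exactly one block of size 2 and the rest size 1 → block sizes [2, 1]
  λ = -1: one block (gm = 1), so the single block has size am = 1 → block sizes [1]

Assembling the blocks gives a Jordan form
J =
  [-5,  1,  0,  0]
  [ 0, -5,  0,  0]
  [ 0,  0, -5,  0]
  [ 0,  0,  0, -1]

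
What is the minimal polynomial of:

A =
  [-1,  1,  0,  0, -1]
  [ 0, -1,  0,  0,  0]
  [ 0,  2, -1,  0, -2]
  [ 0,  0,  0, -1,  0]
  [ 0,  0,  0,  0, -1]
x^2 + 2*x + 1

The characteristic polynomial is χ_A(x) = (x + 1)^5, so the eigenvalues are known. The minimal polynomial is
  m_A(x) = Π_λ (x − λ)^{k_λ}
where k_λ is the size of the *largest* Jordan block for λ (equivalently, the smallest k with (A − λI)^k v = 0 for every generalised eigenvector v of λ).

  λ = -1: largest Jordan block has size 2, contributing (x + 1)^2

So m_A(x) = (x + 1)^2 = x^2 + 2*x + 1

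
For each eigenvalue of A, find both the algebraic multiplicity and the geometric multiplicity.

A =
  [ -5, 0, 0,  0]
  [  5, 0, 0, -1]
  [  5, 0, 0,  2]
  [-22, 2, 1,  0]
λ = -5: alg = 1, geom = 1; λ = 0: alg = 3, geom = 1

Step 1 — factor the characteristic polynomial to read off the algebraic multiplicities:
  χ_A(x) = x^3*(x + 5)

Step 2 — compute geometric multiplicities via the rank-nullity identity g(λ) = n − rank(A − λI):
  rank(A − (-5)·I) = 3, so dim ker(A − (-5)·I) = n − 3 = 1
  rank(A − (0)·I) = 3, so dim ker(A − (0)·I) = n − 3 = 1

Summary:
  λ = -5: algebraic multiplicity = 1, geometric multiplicity = 1
  λ = 0: algebraic multiplicity = 3, geometric multiplicity = 1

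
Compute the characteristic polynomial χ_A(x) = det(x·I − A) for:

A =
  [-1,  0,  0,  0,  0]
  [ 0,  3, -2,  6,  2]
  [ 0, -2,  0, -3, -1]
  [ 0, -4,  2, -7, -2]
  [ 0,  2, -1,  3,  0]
x^5 + 5*x^4 + 10*x^3 + 10*x^2 + 5*x + 1

Expanding det(x·I − A) (e.g. by cofactor expansion or by noting that A is similar to its Jordan form J, which has the same characteristic polynomial as A) gives
  χ_A(x) = x^5 + 5*x^4 + 10*x^3 + 10*x^2 + 5*x + 1
which factors as (x + 1)^5. The eigenvalues (with algebraic multiplicities) are λ = -1 with multiplicity 5.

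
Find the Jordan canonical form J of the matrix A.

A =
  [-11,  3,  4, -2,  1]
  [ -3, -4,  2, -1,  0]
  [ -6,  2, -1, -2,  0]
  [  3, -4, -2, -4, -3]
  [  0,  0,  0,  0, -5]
J_3(-5) ⊕ J_1(-5) ⊕ J_1(-5)

The characteristic polynomial is
  det(x·I − A) = x^5 + 25*x^4 + 250*x^3 + 1250*x^2 + 3125*x + 3125 = (x + 5)^5

Eigenvalues and multiplicities (the geometric multiplicity of λ is n − rank(A − λI), which equals the number of Jordan blocks for λ):
  λ = -5: algebraic multiplicity = 5, geometric multiplicity = 3

Determining the block sizes for each eigenvalue:
  λ = -5: with am = 5 and gm = 3, the partition is not yet determined (e.g. several partitions of 5 into 3 parts exist). Let N = A − (-5)·I. Computing rank(N^1) = 2, rank(N^2) = 1, rank(N^3) = 0; the number of blocks of size ≥ j is rank(N^{j−1}) − rank(N^j), giving [3, 1, 1]. So we have 1 block(s) of size 3, 2 block(s) of size 1 → block sizes [3, 1, 1]

Assembling the blocks gives a Jordan form
J =
  [-5,  1,  0,  0,  0]
  [ 0, -5,  1,  0,  0]
  [ 0,  0, -5,  0,  0]
  [ 0,  0,  0, -5,  0]
  [ 0,  0,  0,  0, -5]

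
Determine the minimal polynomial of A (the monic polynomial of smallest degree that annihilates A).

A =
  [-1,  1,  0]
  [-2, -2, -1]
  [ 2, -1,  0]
x^3 + 3*x^2 + 3*x + 1

The characteristic polynomial is χ_A(x) = (x + 1)^3, so the eigenvalues are known. The minimal polynomial is
  m_A(x) = Π_λ (x − λ)^{k_λ}
where k_λ is the size of the *largest* Jordan block for λ (equivalently, the smallest k with (A − λI)^k v = 0 for every generalised eigenvector v of λ).

  λ = -1: largest Jordan block has size 3, contributing (x + 1)^3

So m_A(x) = (x + 1)^3 = x^3 + 3*x^2 + 3*x + 1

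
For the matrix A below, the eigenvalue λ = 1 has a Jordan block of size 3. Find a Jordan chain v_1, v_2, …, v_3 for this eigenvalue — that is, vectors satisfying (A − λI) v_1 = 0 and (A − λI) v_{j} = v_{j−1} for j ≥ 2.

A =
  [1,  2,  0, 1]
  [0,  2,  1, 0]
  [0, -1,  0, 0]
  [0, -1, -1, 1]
A Jordan chain for λ = 1 of length 3:
v_1 = (1, 0, 0, 0)ᵀ
v_2 = (2, 1, -1, -1)ᵀ
v_3 = (0, 1, 0, 0)ᵀ

Let N = A − (1)·I. We want v_3 with N^3 v_3 = 0 but N^2 v_3 ≠ 0; then v_{j-1} := N · v_j for j = 3, …, 2.

Pick v_3 = (0, 1, 0, 0)ᵀ.
Then v_2 = N · v_3 = (2, 1, -1, -1)ᵀ.
Then v_1 = N · v_2 = (1, 0, 0, 0)ᵀ.

Sanity check: (A − (1)·I) v_1 = (0, 0, 0, 0)ᵀ = 0. ✓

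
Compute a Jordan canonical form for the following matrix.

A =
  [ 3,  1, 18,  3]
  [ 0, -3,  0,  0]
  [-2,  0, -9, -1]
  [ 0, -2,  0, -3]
J_2(-3) ⊕ J_2(-3)

The characteristic polynomial is
  det(x·I − A) = x^4 + 12*x^3 + 54*x^2 + 108*x + 81 = (x + 3)^4

Eigenvalues and multiplicities (the geometric multiplicity of λ is n − rank(A − λI), which equals the number of Jordan blocks for λ):
  λ = -3: algebraic multiplicity = 4, geometric multiplicity = 2

Determining the block sizes for each eigenvalue:
  λ = -3: with am = 4 and gm = 2, the partition is not yet determined (e.g. several partitions of 4 into 2 parts exist). Let N = A − (-3)·I. Computing rank(N^1) = 2, rank(N^2) = 0; the number of blocks of size ≥ j is rank(N^{j−1}) − rank(N^j), giving [2, 2]. So we have 2 block(s) of size 2 → block sizes [2, 2]

Assembling the blocks gives a Jordan form
J =
  [-3,  1,  0,  0]
  [ 0, -3,  0,  0]
  [ 0,  0, -3,  1]
  [ 0,  0,  0, -3]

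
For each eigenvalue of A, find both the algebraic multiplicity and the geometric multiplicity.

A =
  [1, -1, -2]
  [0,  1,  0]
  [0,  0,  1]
λ = 1: alg = 3, geom = 2

Step 1 — factor the characteristic polynomial to read off the algebraic multiplicities:
  χ_A(x) = (x - 1)^3

Step 2 — compute geometric multiplicities via the rank-nullity identity g(λ) = n − rank(A − λI):
  rank(A − (1)·I) = 1, so dim ker(A − (1)·I) = n − 1 = 2

Summary:
  λ = 1: algebraic multiplicity = 3, geometric multiplicity = 2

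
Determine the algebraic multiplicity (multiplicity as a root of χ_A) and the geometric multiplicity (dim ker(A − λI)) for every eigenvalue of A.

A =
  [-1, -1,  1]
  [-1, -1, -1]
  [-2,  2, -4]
λ = -2: alg = 3, geom = 2

Step 1 — factor the characteristic polynomial to read off the algebraic multiplicities:
  χ_A(x) = (x + 2)^3

Step 2 — compute geometric multiplicities via the rank-nullity identity g(λ) = n − rank(A − λI):
  rank(A − (-2)·I) = 1, so dim ker(A − (-2)·I) = n − 1 = 2

Summary:
  λ = -2: algebraic multiplicity = 3, geometric multiplicity = 2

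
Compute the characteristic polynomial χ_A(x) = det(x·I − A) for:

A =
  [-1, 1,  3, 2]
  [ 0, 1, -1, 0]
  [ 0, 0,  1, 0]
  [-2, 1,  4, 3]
x^4 - 4*x^3 + 6*x^2 - 4*x + 1

Expanding det(x·I − A) (e.g. by cofactor expansion or by noting that A is similar to its Jordan form J, which has the same characteristic polynomial as A) gives
  χ_A(x) = x^4 - 4*x^3 + 6*x^2 - 4*x + 1
which factors as (x - 1)^4. The eigenvalues (with algebraic multiplicities) are λ = 1 with multiplicity 4.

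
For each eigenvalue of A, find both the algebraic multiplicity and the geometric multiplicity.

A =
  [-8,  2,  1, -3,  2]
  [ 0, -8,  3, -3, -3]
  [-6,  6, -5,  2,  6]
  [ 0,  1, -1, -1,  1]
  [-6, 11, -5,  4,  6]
λ = -5: alg = 2, geom = 2; λ = -2: alg = 3, geom = 1

Step 1 — factor the characteristic polynomial to read off the algebraic multiplicities:
  χ_A(x) = (x + 2)^3*(x + 5)^2

Step 2 — compute geometric multiplicities via the rank-nullity identity g(λ) = n − rank(A − λI):
  rank(A − (-5)·I) = 3, so dim ker(A − (-5)·I) = n − 3 = 2
  rank(A − (-2)·I) = 4, so dim ker(A − (-2)·I) = n − 4 = 1

Summary:
  λ = -5: algebraic multiplicity = 2, geometric multiplicity = 2
  λ = -2: algebraic multiplicity = 3, geometric multiplicity = 1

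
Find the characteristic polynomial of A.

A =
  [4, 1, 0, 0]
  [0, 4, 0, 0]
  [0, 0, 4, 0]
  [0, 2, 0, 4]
x^4 - 16*x^3 + 96*x^2 - 256*x + 256

Expanding det(x·I − A) (e.g. by cofactor expansion or by noting that A is similar to its Jordan form J, which has the same characteristic polynomial as A) gives
  χ_A(x) = x^4 - 16*x^3 + 96*x^2 - 256*x + 256
which factors as (x - 4)^4. The eigenvalues (with algebraic multiplicities) are λ = 4 with multiplicity 4.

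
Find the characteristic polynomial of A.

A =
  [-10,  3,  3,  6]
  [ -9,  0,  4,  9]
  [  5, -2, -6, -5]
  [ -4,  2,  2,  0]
x^4 + 16*x^3 + 96*x^2 + 256*x + 256

Expanding det(x·I − A) (e.g. by cofactor expansion or by noting that A is similar to its Jordan form J, which has the same characteristic polynomial as A) gives
  χ_A(x) = x^4 + 16*x^3 + 96*x^2 + 256*x + 256
which factors as (x + 4)^4. The eigenvalues (with algebraic multiplicities) are λ = -4 with multiplicity 4.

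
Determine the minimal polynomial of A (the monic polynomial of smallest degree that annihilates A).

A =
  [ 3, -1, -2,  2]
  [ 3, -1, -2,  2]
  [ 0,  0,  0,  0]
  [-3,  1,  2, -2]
x^2

The characteristic polynomial is χ_A(x) = x^4, so the eigenvalues are known. The minimal polynomial is
  m_A(x) = Π_λ (x − λ)^{k_λ}
where k_λ is the size of the *largest* Jordan block for λ (equivalently, the smallest k with (A − λI)^k v = 0 for every generalised eigenvector v of λ).

  λ = 0: largest Jordan block has size 2, contributing (x − 0)^2

So m_A(x) = x^2 = x^2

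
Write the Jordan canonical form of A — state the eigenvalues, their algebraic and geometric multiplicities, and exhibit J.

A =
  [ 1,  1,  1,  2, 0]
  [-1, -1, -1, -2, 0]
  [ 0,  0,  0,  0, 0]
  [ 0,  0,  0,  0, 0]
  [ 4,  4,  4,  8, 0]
J_2(0) ⊕ J_1(0) ⊕ J_1(0) ⊕ J_1(0)

The characteristic polynomial is
  det(x·I − A) = x^5

Eigenvalues and multiplicities (the geometric multiplicity of λ is n − rank(A − λI), which equals the number of Jordan blocks for λ):
  λ = 0: algebraic multiplicity = 5, geometric multiplicity = 4

Determining the block sizes for each eigenvalue:
  λ = 0: 4 blocks summing to 5 forces exactly one block of size 2 and the rest size 1 → block sizes [2, 1, 1, 1]

Assembling the blocks gives a Jordan form
J =
  [0, 1, 0, 0, 0]
  [0, 0, 0, 0, 0]
  [0, 0, 0, 0, 0]
  [0, 0, 0, 0, 0]
  [0, 0, 0, 0, 0]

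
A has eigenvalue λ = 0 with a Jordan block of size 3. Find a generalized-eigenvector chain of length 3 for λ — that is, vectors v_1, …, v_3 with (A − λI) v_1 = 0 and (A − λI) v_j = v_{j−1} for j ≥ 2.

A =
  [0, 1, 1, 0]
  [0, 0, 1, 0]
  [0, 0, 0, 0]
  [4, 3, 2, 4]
A Jordan chain for λ = 0 of length 3:
v_1 = (-1, 0, 0, 1)ᵀ
v_2 = (-1, -1, 0, 2)ᵀ
v_3 = (1, 0, -1, 0)ᵀ

Let N = A − (0)·I. We want v_3 with N^3 v_3 = 0 but N^2 v_3 ≠ 0; then v_{j-1} := N · v_j for j = 3, …, 2.

Pick v_3 = (1, 0, -1, 0)ᵀ.
Then v_2 = N · v_3 = (-1, -1, 0, 2)ᵀ.
Then v_1 = N · v_2 = (-1, 0, 0, 1)ᵀ.

Sanity check: (A − (0)·I) v_1 = (0, 0, 0, 0)ᵀ = 0. ✓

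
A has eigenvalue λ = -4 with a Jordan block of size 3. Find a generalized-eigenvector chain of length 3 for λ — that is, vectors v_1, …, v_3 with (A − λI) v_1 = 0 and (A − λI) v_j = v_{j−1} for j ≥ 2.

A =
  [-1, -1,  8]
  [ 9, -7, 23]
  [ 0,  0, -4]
A Jordan chain for λ = -4 of length 3:
v_1 = (1, 3, 0)ᵀ
v_2 = (8, 23, 0)ᵀ
v_3 = (0, 0, 1)ᵀ

Let N = A − (-4)·I. We want v_3 with N^3 v_3 = 0 but N^2 v_3 ≠ 0; then v_{j-1} := N · v_j for j = 3, …, 2.

Pick v_3 = (0, 0, 1)ᵀ.
Then v_2 = N · v_3 = (8, 23, 0)ᵀ.
Then v_1 = N · v_2 = (1, 3, 0)ᵀ.

Sanity check: (A − (-4)·I) v_1 = (0, 0, 0)ᵀ = 0. ✓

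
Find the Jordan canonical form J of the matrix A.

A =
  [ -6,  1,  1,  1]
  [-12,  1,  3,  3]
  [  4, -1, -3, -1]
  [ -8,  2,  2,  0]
J_2(-2) ⊕ J_1(-2) ⊕ J_1(-2)

The characteristic polynomial is
  det(x·I − A) = x^4 + 8*x^3 + 24*x^2 + 32*x + 16 = (x + 2)^4

Eigenvalues and multiplicities (the geometric multiplicity of λ is n − rank(A − λI), which equals the number of Jordan blocks for λ):
  λ = -2: algebraic multiplicity = 4, geometric multiplicity = 3

Determining the block sizes for each eigenvalue:
  λ = -2: 3 blocks summing to 4 forces exactly one block of size 2 and the rest size 1 → block sizes [2, 1, 1]

Assembling the blocks gives a Jordan form
J =
  [-2,  1,  0,  0]
  [ 0, -2,  0,  0]
  [ 0,  0, -2,  0]
  [ 0,  0,  0, -2]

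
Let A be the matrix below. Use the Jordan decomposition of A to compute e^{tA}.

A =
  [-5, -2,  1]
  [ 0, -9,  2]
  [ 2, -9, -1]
e^{tA} =
  [t^2*exp(-5*t) + exp(-5*t), -t^2*exp(-5*t)/2 - 2*t*exp(-5*t), t*exp(-5*t)]
  [2*t^2*exp(-5*t), -t^2*exp(-5*t) - 4*t*exp(-5*t) + exp(-5*t), 2*t*exp(-5*t)]
  [4*t^2*exp(-5*t) + 2*t*exp(-5*t), -2*t^2*exp(-5*t) - 9*t*exp(-5*t), 4*t*exp(-5*t) + exp(-5*t)]

Strategy: write A = P · J · P⁻¹ where J is a Jordan canonical form, so e^{tA} = P · e^{tJ} · P⁻¹, and e^{tJ} can be computed block-by-block.

A has Jordan form
J =
  [-5,  1,  0]
  [ 0, -5,  1]
  [ 0,  0, -5]
(up to reordering of blocks).

Per-block formulas:
  For a 3×3 Jordan block J_3(-5): exp(t · J_3(-5)) = e^(-5t)·(I + t·N + (t^2/2)·N^2), where N is the 3×3 nilpotent shift.

After assembling e^{tJ} and conjugating by P, we get:

e^{tA} =
  [t^2*exp(-5*t) + exp(-5*t), -t^2*exp(-5*t)/2 - 2*t*exp(-5*t), t*exp(-5*t)]
  [2*t^2*exp(-5*t), -t^2*exp(-5*t) - 4*t*exp(-5*t) + exp(-5*t), 2*t*exp(-5*t)]
  [4*t^2*exp(-5*t) + 2*t*exp(-5*t), -2*t^2*exp(-5*t) - 9*t*exp(-5*t), 4*t*exp(-5*t) + exp(-5*t)]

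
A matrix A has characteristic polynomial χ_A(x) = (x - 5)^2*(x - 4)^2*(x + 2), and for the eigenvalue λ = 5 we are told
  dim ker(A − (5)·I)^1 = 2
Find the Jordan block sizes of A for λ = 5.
Block sizes for λ = 5: [1, 1]

From the dimensions of kernels of powers, the number of Jordan blocks of size at least j is d_j − d_{j−1} where d_j = dim ker(N^j) (with d_0 = 0). Computing the differences gives [2].
The number of blocks of size exactly k is (#blocks of size ≥ k) − (#blocks of size ≥ k + 1), so the partition is: 2 block(s) of size 1.
In nonincreasing order the block sizes are [1, 1].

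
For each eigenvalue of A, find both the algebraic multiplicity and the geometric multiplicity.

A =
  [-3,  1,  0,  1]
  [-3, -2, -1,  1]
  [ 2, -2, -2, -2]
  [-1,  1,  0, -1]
λ = -2: alg = 4, geom = 2

Step 1 — factor the characteristic polynomial to read off the algebraic multiplicities:
  χ_A(x) = (x + 2)^4

Step 2 — compute geometric multiplicities via the rank-nullity identity g(λ) = n − rank(A − λI):
  rank(A − (-2)·I) = 2, so dim ker(A − (-2)·I) = n − 2 = 2

Summary:
  λ = -2: algebraic multiplicity = 4, geometric multiplicity = 2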